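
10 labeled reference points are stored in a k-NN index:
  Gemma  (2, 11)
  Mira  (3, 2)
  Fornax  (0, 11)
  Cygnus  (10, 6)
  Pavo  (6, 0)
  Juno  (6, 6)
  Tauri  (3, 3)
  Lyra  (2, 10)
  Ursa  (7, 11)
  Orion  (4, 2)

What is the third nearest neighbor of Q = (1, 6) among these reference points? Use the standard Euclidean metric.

Compare squared distances (the ordering matches that of the actual distances):
d²(Q, Gemma) = (1−2)² + (6−11)² = 1 + 25 = 26
d²(Q, Mira) = (1−3)² + (6−2)² = 4 + 16 = 20
d²(Q, Fornax) = (1−0)² + (6−11)² = 1 + 25 = 26
d²(Q, Cygnus) = (1−10)² + (6−6)² = 81 + 0 = 81
d²(Q, Pavo) = (1−6)² + (6−0)² = 25 + 36 = 61
d²(Q, Juno) = (1−6)² + (6−6)² = 25 + 0 = 25
d²(Q, Tauri) = (1−3)² + (6−3)² = 4 + 9 = 13
d²(Q, Lyra) = (1−2)² + (6−10)² = 1 + 16 = 17
d²(Q, Ursa) = (1−7)² + (6−11)² = 36 + 25 = 61
d²(Q, Orion) = (1−4)² + (6−2)² = 9 + 16 = 25
Sorted ascending: Tauri, Lyra, Mira, Juno, … — the third-nearest is Mira.

Mira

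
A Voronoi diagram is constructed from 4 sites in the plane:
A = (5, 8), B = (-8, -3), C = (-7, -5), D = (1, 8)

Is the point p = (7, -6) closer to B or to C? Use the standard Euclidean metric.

C

Compare squared distances:
|pB|² = (7−(-8))² + (-6−(-3))² = 225 + 9 = 234
|pC|² = (7−(-7))² + (-6−(-5))² = 196 + 1 = 197
234 > 197, so C is closer.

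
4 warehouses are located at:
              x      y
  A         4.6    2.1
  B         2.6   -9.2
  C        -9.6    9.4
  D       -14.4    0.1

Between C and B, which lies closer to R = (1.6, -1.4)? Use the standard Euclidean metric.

Compare squared distances:
|RC|² = (1.6−(-9.6))² + (-1.4−9.4)² = 125.44 + 116.64 = 242.08
|RB|² = (1.6−2.6)² + (-1.4−(-9.2))² = 1 + 60.84 = 61.84
242.08 > 61.84, so B is closer.

B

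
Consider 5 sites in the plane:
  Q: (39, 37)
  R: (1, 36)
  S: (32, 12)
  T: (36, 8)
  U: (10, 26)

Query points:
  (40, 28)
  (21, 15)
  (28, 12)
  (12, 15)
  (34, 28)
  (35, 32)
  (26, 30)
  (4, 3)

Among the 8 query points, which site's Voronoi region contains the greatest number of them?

Q

(40, 28) — d² to each: Q:82, R:1585, S:320, T:416, U:904 → nearest is Q
(21, 15) — d² to each: Q:808, R:841, S:130, T:274, U:242 → nearest is S
(28, 12) — d² to each: Q:746, R:1305, S:16, T:80, U:520 → nearest is S
(12, 15) — d² to each: Q:1213, R:562, S:409, T:625, U:125 → nearest is U
(34, 28) — d² to each: Q:106, R:1153, S:260, T:404, U:580 → nearest is Q
(35, 32) — d² to each: Q:41, R:1172, S:409, T:577, U:661 → nearest is Q
(26, 30) — d² to each: Q:218, R:661, S:360, T:584, U:272 → nearest is Q
(4, 3) — d² to each: Q:2381, R:1098, S:865, T:1049, U:565 → nearest is U
Tally — Q:4, S:2, U:2. Q captures the most (4).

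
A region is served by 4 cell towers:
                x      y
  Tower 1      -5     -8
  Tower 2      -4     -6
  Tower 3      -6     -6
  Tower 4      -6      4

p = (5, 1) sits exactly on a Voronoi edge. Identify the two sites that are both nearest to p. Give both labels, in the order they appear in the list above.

Squared distances from p to each site:
d²(p, Tower 1) = (5−(-5))² + (1−(-8))² = 100 + 81 = 181
d²(p, Tower 2) = (5−(-4))² + (1−(-6))² = 81 + 49 = 130
d²(p, Tower 3) = (5−(-6))² + (1−(-6))² = 121 + 49 = 170
d²(p, Tower 4) = (5−(-6))² + (1−4)² = 121 + 9 = 130
p is equidistant from Tower 2 and Tower 4 (both at squared distance 130), and every other site is strictly farther — so p lies on the Tower 2–Tower 4 Voronoi edge.

Tower 2 and Tower 4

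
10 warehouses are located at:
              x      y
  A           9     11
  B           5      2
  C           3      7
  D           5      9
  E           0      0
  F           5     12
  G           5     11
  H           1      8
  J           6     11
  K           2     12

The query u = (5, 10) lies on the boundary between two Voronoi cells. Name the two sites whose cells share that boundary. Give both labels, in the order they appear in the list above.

D and G

Squared distances from u to each site:
|uA|² = 16 + 1 = 17
|uB|² = 0 + 64 = 64
|uC|² = 4 + 9 = 13
|uD|² = 0 + 1 = 1
|uE|² = 25 + 100 = 125
|uF|² = 0 + 4 = 4
|uG|² = 0 + 1 = 1
|uH|² = 16 + 4 = 20
|uJ|² = 1 + 1 = 2
|uK|² = 9 + 4 = 13
u is equidistant from D and G (both at squared distance 1), and every other site is strictly farther — so u lies on the D–G Voronoi edge.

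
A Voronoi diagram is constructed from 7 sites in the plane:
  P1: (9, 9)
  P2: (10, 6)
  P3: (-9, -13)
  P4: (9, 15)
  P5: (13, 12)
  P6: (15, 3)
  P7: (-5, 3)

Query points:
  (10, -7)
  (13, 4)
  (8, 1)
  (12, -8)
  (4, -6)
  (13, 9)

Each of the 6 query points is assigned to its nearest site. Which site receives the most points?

P6

(10, -7) — d² to each: P1:257, P2:169, P3:397, P4:485, P5:370, P6:125, P7:325 → nearest is P6
(13, 4) — d² to each: P1:41, P2:13, P3:773, P4:137, P5:64, P6:5, P7:325 → nearest is P6
(8, 1) — d² to each: P1:65, P2:29, P3:485, P4:197, P5:146, P6:53, P7:173 → nearest is P2
(12, -8) — d² to each: P1:298, P2:200, P3:466, P4:538, P5:401, P6:130, P7:410 → nearest is P6
(4, -6) — d² to each: P1:250, P2:180, P3:218, P4:466, P5:405, P6:202, P7:162 → nearest is P7
(13, 9) — d² to each: P1:16, P2:18, P3:968, P4:52, P5:9, P6:40, P7:360 → nearest is P5
Tally — P2:1, P5:1, P6:3, P7:1. P6 captures the most (3).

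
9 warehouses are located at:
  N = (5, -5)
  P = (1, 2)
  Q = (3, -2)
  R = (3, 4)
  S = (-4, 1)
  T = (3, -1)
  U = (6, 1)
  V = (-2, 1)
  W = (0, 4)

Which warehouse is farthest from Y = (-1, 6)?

N

Compare squared distances (the ordering matches that of the actual distances):
|YN|² = (-1−5)² + (6−(-5))² = 36 + 121 = 157
|YP|² = (-1−1)² + (6−2)² = 4 + 16 = 20
|YQ|² = (-1−3)² + (6−(-2))² = 16 + 64 = 80
|YR|² = (-1−3)² + (6−4)² = 16 + 4 = 20
|YS|² = (-1−(-4))² + (6−1)² = 9 + 25 = 34
|YT|² = (-1−3)² + (6−(-1))² = 16 + 49 = 65
|YU|² = (-1−6)² + (6−1)² = 49 + 25 = 74
|YV|² = (-1−(-2))² + (6−1)² = 1 + 25 = 26
|YW|² = (-1−0)² + (6−4)² = 1 + 4 = 5
The largest is to N.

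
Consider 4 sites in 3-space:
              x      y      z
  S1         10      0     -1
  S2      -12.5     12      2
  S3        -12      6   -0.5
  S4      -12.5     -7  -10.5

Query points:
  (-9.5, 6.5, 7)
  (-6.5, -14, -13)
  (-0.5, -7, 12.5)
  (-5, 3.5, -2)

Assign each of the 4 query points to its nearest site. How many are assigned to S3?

2

(-9.5, 6.5, 7) — d² to each: S1:486.5, S2:64.25, S3:62.75, S4:497.5 → nearest is S3
(-6.5, -14, -13) — d² to each: S1:612.25, S2:937, S3:586.5, S4:91.25 → nearest is S4
(-0.5, -7, 12.5) — d² to each: S1:341.5, S2:615.25, S3:470.25, S4:673 → nearest is S1
(-5, 3.5, -2) — d² to each: S1:238.25, S2:144.5, S3:57.5, S4:238.75 → nearest is S3
2 of the 4 points have S3 as nearest.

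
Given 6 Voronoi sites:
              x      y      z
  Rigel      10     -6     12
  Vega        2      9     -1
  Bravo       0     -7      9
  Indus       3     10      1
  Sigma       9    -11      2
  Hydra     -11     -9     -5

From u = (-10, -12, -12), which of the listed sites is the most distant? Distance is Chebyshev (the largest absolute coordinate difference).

Rigel

d(u, Rigel) = max(20, 6, 24) = 24
d(u, Vega) = max(12, 21, 11) = 21
d(u, Bravo) = max(10, 5, 21) = 21
d(u, Indus) = max(13, 22, 13) = 22
d(u, Sigma) = max(19, 1, 14) = 19
d(u, Hydra) = max(1, 3, 7) = 7
The largest is to Rigel.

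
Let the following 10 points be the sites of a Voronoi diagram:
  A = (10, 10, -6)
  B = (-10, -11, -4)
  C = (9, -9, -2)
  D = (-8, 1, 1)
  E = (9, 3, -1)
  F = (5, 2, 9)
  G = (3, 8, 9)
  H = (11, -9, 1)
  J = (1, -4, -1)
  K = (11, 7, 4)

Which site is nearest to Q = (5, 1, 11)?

F

Since √ is increasing, it suffices to compare squared distances:
|QA|² = 25 + 81 + 289 = 395
|QB|² = 225 + 144 + 225 = 594
|QC|² = 16 + 100 + 169 = 285
|QD|² = 169 + 0 + 100 = 269
|QE|² = 16 + 4 + 144 = 164
|QF|² = 0 + 1 + 4 = 5
|QG|² = 4 + 49 + 4 = 57
|QH|² = 36 + 100 + 100 = 236
|QJ|² = 16 + 25 + 144 = 185
|QK|² = 36 + 36 + 49 = 121
Minimum is at F.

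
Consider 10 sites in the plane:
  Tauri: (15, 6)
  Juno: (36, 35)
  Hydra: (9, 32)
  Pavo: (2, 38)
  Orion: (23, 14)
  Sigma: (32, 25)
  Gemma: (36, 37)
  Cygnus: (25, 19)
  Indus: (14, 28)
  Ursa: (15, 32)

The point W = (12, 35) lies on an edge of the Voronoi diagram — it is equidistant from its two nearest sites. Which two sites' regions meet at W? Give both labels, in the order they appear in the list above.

Hydra and Ursa

Squared distances from W to each site:
d²(W, Tauri) = (12−15)² + (35−6)² = 9 + 841 = 850
d²(W, Juno) = (12−36)² + (35−35)² = 576 + 0 = 576
d²(W, Hydra) = (12−9)² + (35−32)² = 9 + 9 = 18
d²(W, Pavo) = (12−2)² + (35−38)² = 100 + 9 = 109
d²(W, Orion) = (12−23)² + (35−14)² = 121 + 441 = 562
d²(W, Sigma) = (12−32)² + (35−25)² = 400 + 100 = 500
d²(W, Gemma) = (12−36)² + (35−37)² = 576 + 4 = 580
d²(W, Cygnus) = (12−25)² + (35−19)² = 169 + 256 = 425
d²(W, Indus) = (12−14)² + (35−28)² = 4 + 49 = 53
d²(W, Ursa) = (12−15)² + (35−32)² = 9 + 9 = 18
W is equidistant from Hydra and Ursa (both at squared distance 18), and every other site is strictly farther — so W lies on the Hydra–Ursa Voronoi edge.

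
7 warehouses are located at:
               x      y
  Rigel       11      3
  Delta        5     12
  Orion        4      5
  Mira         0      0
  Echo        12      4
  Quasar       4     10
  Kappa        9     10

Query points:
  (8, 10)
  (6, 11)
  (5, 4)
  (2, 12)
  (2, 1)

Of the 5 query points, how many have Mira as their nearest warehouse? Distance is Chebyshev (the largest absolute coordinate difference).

(8, 10) — d to each: Rigel:7, Delta:3, Orion:5, Mira:10, Echo:6, Quasar:4, Kappa:1 → nearest is Kappa
(6, 11) — d to each: Rigel:8, Delta:1, Orion:6, Mira:11, Echo:7, Quasar:2, Kappa:3 → nearest is Delta
(5, 4) — d to each: Rigel:6, Delta:8, Orion:1, Mira:5, Echo:7, Quasar:6, Kappa:6 → nearest is Orion
(2, 12) — d to each: Rigel:9, Delta:3, Orion:7, Mira:12, Echo:10, Quasar:2, Kappa:7 → nearest is Quasar
(2, 1) — d to each: Rigel:9, Delta:11, Orion:4, Mira:2, Echo:10, Quasar:9, Kappa:9 → nearest is Mira
1 of the 5 points has Mira as nearest.

1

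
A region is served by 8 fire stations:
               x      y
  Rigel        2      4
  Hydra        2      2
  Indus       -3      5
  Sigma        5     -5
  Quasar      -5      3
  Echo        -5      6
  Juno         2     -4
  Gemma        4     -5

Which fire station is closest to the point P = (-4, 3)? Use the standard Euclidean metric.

Compare squared distances (the ordering matches that of the actual distances):
d²(P, Rigel) = 36 + 1 = 37
d²(P, Hydra) = 36 + 1 = 37
d²(P, Indus) = 1 + 4 = 5
d²(P, Sigma) = 81 + 64 = 145
d²(P, Quasar) = 1 + 0 = 1
d²(P, Echo) = 1 + 9 = 10
d²(P, Juno) = 36 + 49 = 85
d²(P, Gemma) = 64 + 64 = 128
Quasar is nearest.

Quasar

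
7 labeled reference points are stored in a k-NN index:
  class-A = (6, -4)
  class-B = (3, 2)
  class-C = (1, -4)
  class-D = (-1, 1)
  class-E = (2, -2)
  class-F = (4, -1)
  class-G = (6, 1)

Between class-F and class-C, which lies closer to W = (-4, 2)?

class-C

Compare squared distances:
d²(W, class-F) = (-4−4)² + (2−(-1))² = 64 + 9 = 73
d²(W, class-C) = (-4−1)² + (2−(-4))² = 25 + 36 = 61
73 > 61, so class-C is closer.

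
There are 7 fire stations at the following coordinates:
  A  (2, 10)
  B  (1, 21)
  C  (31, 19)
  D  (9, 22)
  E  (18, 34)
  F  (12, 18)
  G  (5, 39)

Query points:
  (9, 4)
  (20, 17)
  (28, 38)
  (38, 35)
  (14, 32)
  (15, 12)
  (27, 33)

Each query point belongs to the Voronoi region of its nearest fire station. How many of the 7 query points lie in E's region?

(9, 4) — d² to each: A:85, B:353, C:709, D:324, E:981, F:205, G:1241 → nearest is A
(20, 17) — d² to each: A:373, B:377, C:125, D:146, E:293, F:65, G:709 → nearest is F
(28, 38) — d² to each: A:1460, B:1018, C:370, D:617, E:116, F:656, G:530 → nearest is E
(38, 35) — d² to each: A:1921, B:1565, C:305, D:1010, E:401, F:965, G:1105 → nearest is C
(14, 32) — d² to each: A:628, B:290, C:458, D:125, E:20, F:200, G:130 → nearest is E
(15, 12) — d² to each: A:173, B:277, C:305, D:136, E:493, F:45, G:829 → nearest is F
(27, 33) — d² to each: A:1154, B:820, C:212, D:445, E:82, F:450, G:520 → nearest is E
3 of the 7 points have E as nearest.

3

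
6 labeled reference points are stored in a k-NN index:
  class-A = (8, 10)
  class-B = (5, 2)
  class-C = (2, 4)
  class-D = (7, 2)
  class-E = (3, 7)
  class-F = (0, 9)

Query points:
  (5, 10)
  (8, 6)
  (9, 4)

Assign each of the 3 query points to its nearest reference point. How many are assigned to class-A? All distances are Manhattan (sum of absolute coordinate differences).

(5, 10) — d to each: class-A:3, class-B:8, class-C:9, class-D:10, class-E:5, class-F:6 → nearest is class-A
(8, 6) — d to each: class-A:4, class-B:7, class-C:8, class-D:5, class-E:6, class-F:11 → nearest is class-A
(9, 4) — d to each: class-A:7, class-B:6, class-C:7, class-D:4, class-E:9, class-F:14 → nearest is class-D
2 of the 3 points have class-A as nearest.

2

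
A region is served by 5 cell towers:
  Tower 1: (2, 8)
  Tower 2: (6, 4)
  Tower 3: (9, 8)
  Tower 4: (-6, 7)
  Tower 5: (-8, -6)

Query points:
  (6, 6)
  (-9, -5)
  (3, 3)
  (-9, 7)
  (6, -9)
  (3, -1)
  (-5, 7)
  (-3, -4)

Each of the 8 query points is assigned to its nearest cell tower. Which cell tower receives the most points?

Tower 2

(6, 6) — d² to each: Tower 1:20, Tower 2:4, Tower 3:13, Tower 4:145, Tower 5:340 → nearest is Tower 2
(-9, -5) — d² to each: Tower 1:290, Tower 2:306, Tower 3:493, Tower 4:153, Tower 5:2 → nearest is Tower 5
(3, 3) — d² to each: Tower 1:26, Tower 2:10, Tower 3:61, Tower 4:97, Tower 5:202 → nearest is Tower 2
(-9, 7) — d² to each: Tower 1:122, Tower 2:234, Tower 3:325, Tower 4:9, Tower 5:170 → nearest is Tower 4
(6, -9) — d² to each: Tower 1:305, Tower 2:169, Tower 3:298, Tower 4:400, Tower 5:205 → nearest is Tower 2
(3, -1) — d² to each: Tower 1:82, Tower 2:34, Tower 3:117, Tower 4:145, Tower 5:146 → nearest is Tower 2
(-5, 7) — d² to each: Tower 1:50, Tower 2:130, Tower 3:197, Tower 4:1, Tower 5:178 → nearest is Tower 4
(-3, -4) — d² to each: Tower 1:169, Tower 2:145, Tower 3:288, Tower 4:130, Tower 5:29 → nearest is Tower 5
Tally — Tower 2:4, Tower 4:2, Tower 5:2. Tower 2 captures the most (4).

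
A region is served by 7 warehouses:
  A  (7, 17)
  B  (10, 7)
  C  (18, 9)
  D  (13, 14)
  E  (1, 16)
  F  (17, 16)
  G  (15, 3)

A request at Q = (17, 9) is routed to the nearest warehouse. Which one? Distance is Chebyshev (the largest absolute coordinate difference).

d(Q,A) = max(10, 8) = 10
d(Q,B) = max(7, 2) = 7
d(Q,C) = max(1, 0) = 1
d(Q,D) = max(4, 5) = 5
d(Q,E) = max(16, 7) = 16
d(Q,F) = max(0, 7) = 7
d(Q,G) = max(2, 6) = 6
C is nearest.

C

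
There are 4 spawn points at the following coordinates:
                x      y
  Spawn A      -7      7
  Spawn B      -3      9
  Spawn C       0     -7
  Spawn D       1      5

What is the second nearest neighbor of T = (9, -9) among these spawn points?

Since √ is increasing, it suffices to compare squared distances:
d²(T, Spawn A) = (9−(-7))² + (-9−7)² = 256 + 256 = 512
d²(T, Spawn B) = (9−(-3))² + (-9−9)² = 144 + 324 = 468
d²(T, Spawn C) = (9−0)² + (-9−(-7))² = 81 + 4 = 85
d²(T, Spawn D) = (9−1)² + (-9−5)² = 64 + 196 = 260
Sorted ascending: Spawn C, Spawn D, Spawn B, … — the second-nearest is Spawn D.

Spawn D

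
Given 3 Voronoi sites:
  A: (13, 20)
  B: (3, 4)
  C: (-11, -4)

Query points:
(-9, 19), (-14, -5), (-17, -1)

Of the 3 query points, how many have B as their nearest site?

1

(-9, 19) — d² to each: A:485, B:369, C:533 → nearest is B
(-14, -5) — d² to each: A:1354, B:370, C:10 → nearest is C
(-17, -1) — d² to each: A:1341, B:425, C:45 → nearest is C
1 of the 3 points has B as nearest.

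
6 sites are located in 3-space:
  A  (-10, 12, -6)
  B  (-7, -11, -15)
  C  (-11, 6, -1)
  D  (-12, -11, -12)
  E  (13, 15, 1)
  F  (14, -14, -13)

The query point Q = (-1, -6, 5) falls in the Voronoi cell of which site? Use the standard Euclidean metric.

C

Since √ is increasing, it suffices to compare squared distances:
|QA|² = 81 + 324 + 121 = 526
|QB|² = 36 + 25 + 400 = 461
|QC|² = 100 + 144 + 36 = 280
|QD|² = 121 + 25 + 289 = 435
|QE|² = 196 + 441 + 16 = 653
|QF|² = 225 + 64 + 324 = 613
The smallest is to C, so Q lies in the Voronoi region of C.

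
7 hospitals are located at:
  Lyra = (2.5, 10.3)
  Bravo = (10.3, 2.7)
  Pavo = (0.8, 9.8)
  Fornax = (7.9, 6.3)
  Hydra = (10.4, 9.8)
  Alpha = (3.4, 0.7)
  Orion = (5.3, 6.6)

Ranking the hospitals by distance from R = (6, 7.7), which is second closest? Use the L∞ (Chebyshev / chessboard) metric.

Fornax

d(R, Lyra) = max(3.5, 2.6) = 3.5
d(R, Bravo) = max(4.3, 5) = 5
d(R, Pavo) = max(5.2, 2.1) = 5.2
d(R, Fornax) = max(1.9, 1.4) = 1.9
d(R, Hydra) = max(4.4, 2.1) = 4.4
d(R, Alpha) = max(2.6, 7) = 7
d(R, Orion) = max(0.7, 1.1) = 1.1
Sorted ascending: Orion, Fornax, Lyra, … — the second-nearest is Fornax.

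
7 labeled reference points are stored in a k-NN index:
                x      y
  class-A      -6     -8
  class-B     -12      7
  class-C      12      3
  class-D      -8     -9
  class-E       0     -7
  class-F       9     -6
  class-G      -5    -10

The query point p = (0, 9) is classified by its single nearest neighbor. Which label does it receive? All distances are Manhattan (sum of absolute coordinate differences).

d(p, class-A) = |0−(-6)| + |9−(-8)| = 6 + 17 = 23
d(p, class-B) = |0−(-12)| + |9−7| = 12 + 2 = 14
d(p, class-C) = |0−12| + |9−3| = 12 + 6 = 18
d(p, class-D) = |0−(-8)| + |9−(-9)| = 8 + 18 = 26
d(p, class-E) = |0−0| + |9−(-7)| = 0 + 16 = 16
d(p, class-F) = |0−9| + |9−(-6)| = 9 + 15 = 24
d(p, class-G) = |0−(-5)| + |9−(-10)| = 5 + 19 = 24
Minimum is at class-B.

class-B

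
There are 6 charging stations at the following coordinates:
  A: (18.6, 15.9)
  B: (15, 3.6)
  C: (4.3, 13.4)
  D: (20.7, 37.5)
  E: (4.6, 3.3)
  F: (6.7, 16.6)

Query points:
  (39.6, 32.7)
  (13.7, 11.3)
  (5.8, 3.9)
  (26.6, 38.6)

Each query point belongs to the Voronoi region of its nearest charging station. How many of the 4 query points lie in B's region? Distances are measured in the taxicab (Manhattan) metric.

1

(39.6, 32.7) — d to each: A:37.8, B:53.7, C:54.6, D:23.7, E:64.4, F:49 → nearest is D
(13.7, 11.3) — d to each: A:9.5, B:9, C:11.5, D:33.2, E:17.1, F:12.3 → nearest is B
(5.8, 3.9) — d to each: A:24.8, B:9.5, C:11, D:48.5, E:1.8, F:13.6 → nearest is E
(26.6, 38.6) — d to each: A:30.7, B:46.6, C:47.5, D:7, E:57.3, F:41.9 → nearest is D
1 of the 4 points has B as nearest.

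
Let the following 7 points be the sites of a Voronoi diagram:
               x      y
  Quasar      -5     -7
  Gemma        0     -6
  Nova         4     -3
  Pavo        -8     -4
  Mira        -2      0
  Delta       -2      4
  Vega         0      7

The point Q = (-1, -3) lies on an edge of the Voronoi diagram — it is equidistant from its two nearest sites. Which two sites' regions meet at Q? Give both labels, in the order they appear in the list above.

Gemma and Mira

Squared distances from Q to each site:
d²(Q, Quasar) = (-1−(-5))² + (-3−(-7))² = 16 + 16 = 32
d²(Q, Gemma) = (-1−0)² + (-3−(-6))² = 1 + 9 = 10
d²(Q, Nova) = (-1−4)² + (-3−(-3))² = 25 + 0 = 25
d²(Q, Pavo) = (-1−(-8))² + (-3−(-4))² = 49 + 1 = 50
d²(Q, Mira) = (-1−(-2))² + (-3−0)² = 1 + 9 = 10
d²(Q, Delta) = (-1−(-2))² + (-3−4)² = 1 + 49 = 50
d²(Q, Vega) = (-1−0)² + (-3−7)² = 1 + 100 = 101
Q is equidistant from Gemma and Mira (both at squared distance 10), and every other site is strictly farther — so Q lies on the Gemma–Mira Voronoi edge.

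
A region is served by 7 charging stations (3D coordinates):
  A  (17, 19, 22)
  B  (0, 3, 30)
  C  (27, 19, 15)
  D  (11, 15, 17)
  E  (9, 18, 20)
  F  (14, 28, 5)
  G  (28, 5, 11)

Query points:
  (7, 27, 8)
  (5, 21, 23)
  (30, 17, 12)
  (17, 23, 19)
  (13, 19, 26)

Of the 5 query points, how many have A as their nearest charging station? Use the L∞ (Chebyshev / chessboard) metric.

2

(7, 27, 8) — d to each: A:14, B:24, C:20, D:12, E:12, F:7, G:22 → nearest is F
(5, 21, 23) — d to each: A:12, B:18, C:22, D:6, E:4, F:18, G:23 → nearest is E
(30, 17, 12) — d to each: A:13, B:30, C:3, D:19, E:21, F:16, G:12 → nearest is C
(17, 23, 19) — d to each: A:4, B:20, C:10, D:8, E:8, F:14, G:18 → nearest is A
(13, 19, 26) — d to each: A:4, B:16, C:14, D:9, E:6, F:21, G:15 → nearest is A
2 of the 5 points have A as nearest.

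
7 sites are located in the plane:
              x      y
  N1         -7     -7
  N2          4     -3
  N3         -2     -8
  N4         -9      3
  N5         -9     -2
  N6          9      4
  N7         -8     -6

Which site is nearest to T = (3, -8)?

N3

Squared Euclidean distances:
|TN1|² = (3−(-7))² + (-8−(-7))² = 100 + 1 = 101
|TN2|² = (3−4)² + (-8−(-3))² = 1 + 25 = 26
|TN3|² = (3−(-2))² + (-8−(-8))² = 25 + 0 = 25
|TN4|² = (3−(-9))² + (-8−3)² = 144 + 121 = 265
|TN5|² = (3−(-9))² + (-8−(-2))² = 144 + 36 = 180
|TN6|² = (3−9)² + (-8−4)² = 36 + 144 = 180
|TN7|² = (3−(-8))² + (-8−(-6))² = 121 + 4 = 125
Minimum is at N3.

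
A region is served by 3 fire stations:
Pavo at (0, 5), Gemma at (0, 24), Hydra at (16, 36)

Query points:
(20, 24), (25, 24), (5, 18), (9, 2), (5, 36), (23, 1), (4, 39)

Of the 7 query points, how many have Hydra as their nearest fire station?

(20, 24) — d² to each: Pavo:761, Gemma:400, Hydra:160 → nearest is Hydra
(25, 24) — d² to each: Pavo:986, Gemma:625, Hydra:225 → nearest is Hydra
(5, 18) — d² to each: Pavo:194, Gemma:61, Hydra:445 → nearest is Gemma
(9, 2) — d² to each: Pavo:90, Gemma:565, Hydra:1205 → nearest is Pavo
(5, 36) — d² to each: Pavo:986, Gemma:169, Hydra:121 → nearest is Hydra
(23, 1) — d² to each: Pavo:545, Gemma:1058, Hydra:1274 → nearest is Pavo
(4, 39) — d² to each: Pavo:1172, Gemma:241, Hydra:153 → nearest is Hydra
4 of the 7 points have Hydra as nearest.

4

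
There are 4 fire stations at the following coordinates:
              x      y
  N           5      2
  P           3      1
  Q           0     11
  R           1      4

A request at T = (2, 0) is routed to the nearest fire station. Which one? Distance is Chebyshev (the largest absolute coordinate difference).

P

d(T,N) = max(3, 2) = 3
d(T,P) = max(1, 1) = 1
d(T,Q) = max(2, 11) = 11
d(T,R) = max(1, 4) = 4
Minimum is at P.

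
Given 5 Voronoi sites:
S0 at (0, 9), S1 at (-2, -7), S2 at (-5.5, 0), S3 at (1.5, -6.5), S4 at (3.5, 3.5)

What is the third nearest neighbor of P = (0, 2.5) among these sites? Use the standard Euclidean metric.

Compare squared distances (the ordering matches that of the actual distances):
|PS0|² = 0 + 42.25 = 42.25
|PS1|² = 4 + 90.25 = 94.25
|PS2|² = 30.25 + 6.25 = 36.5
|PS3|² = 2.25 + 81 = 83.25
|PS4|² = 12.25 + 1 = 13.25
Sorted ascending: S4, S2, S0, S3, … — the third-nearest is S0.

S0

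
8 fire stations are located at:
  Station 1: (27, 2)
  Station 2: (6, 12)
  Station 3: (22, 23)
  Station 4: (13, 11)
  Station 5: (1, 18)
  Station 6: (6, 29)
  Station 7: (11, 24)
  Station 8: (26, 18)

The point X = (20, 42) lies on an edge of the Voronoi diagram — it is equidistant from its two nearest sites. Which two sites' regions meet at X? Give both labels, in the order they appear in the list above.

Station 3 and Station 6

Squared distances from X to each site:
d²(X, Station 1) = 49 + 1600 = 1649
d²(X, Station 2) = 196 + 900 = 1096
d²(X, Station 3) = 4 + 361 = 365
d²(X, Station 4) = 49 + 961 = 1010
d²(X, Station 5) = 361 + 576 = 937
d²(X, Station 6) = 196 + 169 = 365
d²(X, Station 7) = 81 + 324 = 405
d²(X, Station 8) = 36 + 576 = 612
X is equidistant from Station 3 and Station 6 (both at squared distance 365), and every other site is strictly farther — so X lies on the Station 3–Station 6 Voronoi edge.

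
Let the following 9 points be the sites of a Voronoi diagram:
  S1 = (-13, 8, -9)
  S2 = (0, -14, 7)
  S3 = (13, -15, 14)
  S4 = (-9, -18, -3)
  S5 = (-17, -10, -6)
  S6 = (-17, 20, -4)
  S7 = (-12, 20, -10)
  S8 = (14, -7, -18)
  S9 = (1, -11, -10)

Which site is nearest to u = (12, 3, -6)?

S8

Since √ is increasing, it suffices to compare squared distances:
|uS1|² = (12−(-13))² + (3−8)² + (-6−(-9))² = 625 + 25 + 9 = 659
|uS2|² = (12−0)² + (3−(-14))² + (-6−7)² = 144 + 289 + 169 = 602
|uS3|² = (12−13)² + (3−(-15))² + (-6−14)² = 1 + 324 + 400 = 725
|uS4|² = (12−(-9))² + (3−(-18))² + (-6−(-3))² = 441 + 441 + 9 = 891
|uS5|² = (12−(-17))² + (3−(-10))² + (-6−(-6))² = 841 + 169 + 0 = 1010
|uS6|² = (12−(-17))² + (3−20)² + (-6−(-4))² = 841 + 289 + 4 = 1134
|uS7|² = (12−(-12))² + (3−20)² + (-6−(-10))² = 576 + 289 + 16 = 881
|uS8|² = (12−14)² + (3−(-7))² + (-6−(-18))² = 4 + 100 + 144 = 248
|uS9|² = (12−1)² + (3−(-11))² + (-6−(-10))² = 121 + 196 + 16 = 333
The smallest is to S8, so u lies in the Voronoi region of S8.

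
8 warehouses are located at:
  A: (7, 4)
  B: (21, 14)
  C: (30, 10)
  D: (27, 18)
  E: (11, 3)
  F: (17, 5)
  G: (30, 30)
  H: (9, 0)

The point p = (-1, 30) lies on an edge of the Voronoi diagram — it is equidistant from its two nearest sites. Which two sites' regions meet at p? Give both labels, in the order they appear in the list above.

A and B

Squared distances from p to each site:
|pA|² = (-1−7)² + (30−4)² = 64 + 676 = 740
|pB|² = (-1−21)² + (30−14)² = 484 + 256 = 740
|pC|² = (-1−30)² + (30−10)² = 961 + 400 = 1361
|pD|² = (-1−27)² + (30−18)² = 784 + 144 = 928
|pE|² = (-1−11)² + (30−3)² = 144 + 729 = 873
|pF|² = (-1−17)² + (30−5)² = 324 + 625 = 949
|pG|² = (-1−30)² + (30−30)² = 961 + 0 = 961
|pH|² = (-1−9)² + (30−0)² = 100 + 900 = 1000
p is equidistant from A and B (both at squared distance 740), and every other site is strictly farther — so p lies on the A–B Voronoi edge.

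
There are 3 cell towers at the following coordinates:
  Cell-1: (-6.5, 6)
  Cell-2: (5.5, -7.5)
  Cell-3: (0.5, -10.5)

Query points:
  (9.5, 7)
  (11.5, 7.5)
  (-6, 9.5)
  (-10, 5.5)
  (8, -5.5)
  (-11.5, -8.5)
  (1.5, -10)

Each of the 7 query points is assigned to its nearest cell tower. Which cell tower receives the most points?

Cell-2

(9.5, 7) — d² to each: Cell-1:257, Cell-2:226.25, Cell-3:387.25 → nearest is Cell-2
(11.5, 7.5) — d² to each: Cell-1:326.25, Cell-2:261, Cell-3:445 → nearest is Cell-2
(-6, 9.5) — d² to each: Cell-1:12.5, Cell-2:421.25, Cell-3:442.25 → nearest is Cell-1
(-10, 5.5) — d² to each: Cell-1:12.5, Cell-2:409.25, Cell-3:366.25 → nearest is Cell-1
(8, -5.5) — d² to each: Cell-1:342.5, Cell-2:10.25, Cell-3:81.25 → nearest is Cell-2
(-11.5, -8.5) — d² to each: Cell-1:235.25, Cell-2:290, Cell-3:148 → nearest is Cell-3
(1.5, -10) — d² to each: Cell-1:320, Cell-2:22.25, Cell-3:1.25 → nearest is Cell-3
Tally — Cell-1:2, Cell-2:3, Cell-3:2. Cell-2 captures the most (3).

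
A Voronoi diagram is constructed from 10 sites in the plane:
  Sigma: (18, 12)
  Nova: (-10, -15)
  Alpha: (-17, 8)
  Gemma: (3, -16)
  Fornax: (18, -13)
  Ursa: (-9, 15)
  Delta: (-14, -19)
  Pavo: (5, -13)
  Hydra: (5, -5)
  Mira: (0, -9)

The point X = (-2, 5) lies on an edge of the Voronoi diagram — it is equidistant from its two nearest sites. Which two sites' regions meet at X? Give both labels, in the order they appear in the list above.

Squared distances from X to each site:
d²(X, Sigma) = (-2−18)² + (5−12)² = 400 + 49 = 449
d²(X, Nova) = (-2−(-10))² + (5−(-15))² = 64 + 400 = 464
d²(X, Alpha) = (-2−(-17))² + (5−8)² = 225 + 9 = 234
d²(X, Gemma) = (-2−3)² + (5−(-16))² = 25 + 441 = 466
d²(X, Fornax) = (-2−18)² + (5−(-13))² = 400 + 324 = 724
d²(X, Ursa) = (-2−(-9))² + (5−15)² = 49 + 100 = 149
d²(X, Delta) = (-2−(-14))² + (5−(-19))² = 144 + 576 = 720
d²(X, Pavo) = (-2−5)² + (5−(-13))² = 49 + 324 = 373
d²(X, Hydra) = (-2−5)² + (5−(-5))² = 49 + 100 = 149
d²(X, Mira) = (-2−0)² + (5−(-9))² = 4 + 196 = 200
X is equidistant from Ursa and Hydra (both at squared distance 149), and every other site is strictly farther — so X lies on the Ursa–Hydra Voronoi edge.

Ursa and Hydra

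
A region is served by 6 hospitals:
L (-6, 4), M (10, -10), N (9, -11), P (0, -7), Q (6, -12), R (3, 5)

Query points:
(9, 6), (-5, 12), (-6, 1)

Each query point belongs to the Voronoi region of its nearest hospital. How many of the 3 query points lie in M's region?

(9, 6) — d² to each: L:229, M:257, N:289, P:250, Q:333, R:37 → nearest is R
(-5, 12) — d² to each: L:65, M:709, N:725, P:386, Q:697, R:113 → nearest is L
(-6, 1) — d² to each: L:9, M:377, N:369, P:100, Q:313, R:97 → nearest is L
0 of the 3 points have M as nearest.

0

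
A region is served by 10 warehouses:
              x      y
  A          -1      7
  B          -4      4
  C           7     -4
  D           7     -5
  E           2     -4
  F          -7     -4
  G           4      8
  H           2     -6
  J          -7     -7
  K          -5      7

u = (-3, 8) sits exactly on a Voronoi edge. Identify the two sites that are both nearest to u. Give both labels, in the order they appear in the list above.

Squared distances from u to each site:
|uA|² = (-3−(-1))² + (8−7)² = 4 + 1 = 5
|uB|² = (-3−(-4))² + (8−4)² = 1 + 16 = 17
|uC|² = (-3−7)² + (8−(-4))² = 100 + 144 = 244
|uD|² = (-3−7)² + (8−(-5))² = 100 + 169 = 269
|uE|² = (-3−2)² + (8−(-4))² = 25 + 144 = 169
|uF|² = (-3−(-7))² + (8−(-4))² = 16 + 144 = 160
|uG|² = (-3−4)² + (8−8)² = 49 + 0 = 49
|uH|² = (-3−2)² + (8−(-6))² = 25 + 196 = 221
|uJ|² = (-3−(-7))² + (8−(-7))² = 16 + 225 = 241
|uK|² = (-3−(-5))² + (8−7)² = 4 + 1 = 5
u is equidistant from A and K (both at squared distance 5), and every other site is strictly farther — so u lies on the A–K Voronoi edge.

A and K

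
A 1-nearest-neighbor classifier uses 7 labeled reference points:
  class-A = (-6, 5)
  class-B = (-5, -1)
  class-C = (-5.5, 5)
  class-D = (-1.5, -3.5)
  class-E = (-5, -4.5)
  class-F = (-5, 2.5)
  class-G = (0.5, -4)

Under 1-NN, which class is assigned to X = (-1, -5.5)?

class-D

Squared Euclidean distances:
d²(X, class-A) = 25 + 110.25 = 135.25
d²(X, class-B) = 16 + 20.25 = 36.25
d²(X, class-C) = 20.25 + 110.25 = 130.5
d²(X, class-D) = 0.25 + 4 = 4.25
d²(X, class-E) = 16 + 1 = 17
d²(X, class-F) = 16 + 64 = 80
d²(X, class-G) = 2.25 + 2.25 = 4.5
The smallest is to class-D, so X lies in the Voronoi region of class-D.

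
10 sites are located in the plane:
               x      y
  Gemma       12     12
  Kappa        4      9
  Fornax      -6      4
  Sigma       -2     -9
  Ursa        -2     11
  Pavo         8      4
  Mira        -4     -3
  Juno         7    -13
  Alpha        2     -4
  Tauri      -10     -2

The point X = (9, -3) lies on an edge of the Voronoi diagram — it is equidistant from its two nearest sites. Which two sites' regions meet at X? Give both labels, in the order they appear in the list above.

Pavo and Alpha

Squared distances from X to each site:
d²(X, Gemma) = (9−12)² + (-3−12)² = 9 + 225 = 234
d²(X, Kappa) = (9−4)² + (-3−9)² = 25 + 144 = 169
d²(X, Fornax) = (9−(-6))² + (-3−4)² = 225 + 49 = 274
d²(X, Sigma) = (9−(-2))² + (-3−(-9))² = 121 + 36 = 157
d²(X, Ursa) = (9−(-2))² + (-3−11)² = 121 + 196 = 317
d²(X, Pavo) = (9−8)² + (-3−4)² = 1 + 49 = 50
d²(X, Mira) = (9−(-4))² + (-3−(-3))² = 169 + 0 = 169
d²(X, Juno) = (9−7)² + (-3−(-13))² = 4 + 100 = 104
d²(X, Alpha) = (9−2)² + (-3−(-4))² = 49 + 1 = 50
d²(X, Tauri) = (9−(-10))² + (-3−(-2))² = 361 + 1 = 362
X is equidistant from Pavo and Alpha (both at squared distance 50), and every other site is strictly farther — so X lies on the Pavo–Alpha Voronoi edge.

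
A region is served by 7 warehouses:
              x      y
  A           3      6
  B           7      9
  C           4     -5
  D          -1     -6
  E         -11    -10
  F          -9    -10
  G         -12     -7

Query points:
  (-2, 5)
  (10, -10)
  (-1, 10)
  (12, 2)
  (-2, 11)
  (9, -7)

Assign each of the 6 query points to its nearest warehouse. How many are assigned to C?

2

(-2, 5) — d² to each: A:26, B:97, C:136, D:122, E:306, F:274, G:244 → nearest is A
(10, -10) — d² to each: A:305, B:370, C:61, D:137, E:441, F:361, G:493 → nearest is C
(-1, 10) — d² to each: A:32, B:65, C:250, D:256, E:500, F:464, G:410 → nearest is A
(12, 2) — d² to each: A:97, B:74, C:113, D:233, E:673, F:585, G:657 → nearest is B
(-2, 11) — d² to each: A:50, B:85, C:292, D:290, E:522, F:490, G:424 → nearest is A
(9, -7) — d² to each: A:205, B:260, C:29, D:101, E:409, F:333, G:441 → nearest is C
2 of the 6 points have C as nearest.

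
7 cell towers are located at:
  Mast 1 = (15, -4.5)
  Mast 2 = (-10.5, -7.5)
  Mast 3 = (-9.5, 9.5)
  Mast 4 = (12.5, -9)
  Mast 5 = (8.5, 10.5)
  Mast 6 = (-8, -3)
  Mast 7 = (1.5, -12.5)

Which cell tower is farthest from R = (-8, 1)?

Compare squared distances (the ordering matches that of the actual distances):
d²(R, Mast 1) = (-8−15)² + (1−(-4.5))² = 529 + 30.25 = 559.25
d²(R, Mast 2) = (-8−(-10.5))² + (1−(-7.5))² = 6.25 + 72.25 = 78.5
d²(R, Mast 3) = (-8−(-9.5))² + (1−9.5)² = 2.25 + 72.25 = 74.5
d²(R, Mast 4) = (-8−12.5)² + (1−(-9))² = 420.25 + 100 = 520.25
d²(R, Mast 5) = (-8−8.5)² + (1−10.5)² = 272.25 + 90.25 = 362.5
d²(R, Mast 6) = (-8−(-8))² + (1−(-3))² = 0 + 16 = 16
d²(R, Mast 7) = (-8−1.5)² + (1−(-12.5))² = 90.25 + 182.25 = 272.5
The largest is to Mast 1.

Mast 1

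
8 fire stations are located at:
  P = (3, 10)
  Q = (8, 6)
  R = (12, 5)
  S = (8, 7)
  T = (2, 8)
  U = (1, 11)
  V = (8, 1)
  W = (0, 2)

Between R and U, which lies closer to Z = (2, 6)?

U

Compare squared distances:
|ZR|² = (2−12)² + (6−5)² = 100 + 1 = 101
|ZU|² = (2−1)² + (6−11)² = 1 + 25 = 26
101 > 26, so U is closer.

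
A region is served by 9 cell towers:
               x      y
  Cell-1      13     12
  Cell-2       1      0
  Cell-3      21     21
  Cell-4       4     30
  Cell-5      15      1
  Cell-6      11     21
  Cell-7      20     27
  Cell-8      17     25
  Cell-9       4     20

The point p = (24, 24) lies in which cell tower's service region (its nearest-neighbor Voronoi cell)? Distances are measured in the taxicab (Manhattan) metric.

d(p, Cell-1) = 11 + 12 = 23
d(p, Cell-2) = 23 + 24 = 47
d(p, Cell-3) = 3 + 3 = 6
d(p, Cell-4) = 20 + 6 = 26
d(p, Cell-5) = 9 + 23 = 32
d(p, Cell-6) = 13 + 3 = 16
d(p, Cell-7) = 4 + 3 = 7
d(p, Cell-8) = 7 + 1 = 8
d(p, Cell-9) = 20 + 4 = 24
The smallest is to Cell-3, so p lies in the Voronoi region of Cell-3.

Cell-3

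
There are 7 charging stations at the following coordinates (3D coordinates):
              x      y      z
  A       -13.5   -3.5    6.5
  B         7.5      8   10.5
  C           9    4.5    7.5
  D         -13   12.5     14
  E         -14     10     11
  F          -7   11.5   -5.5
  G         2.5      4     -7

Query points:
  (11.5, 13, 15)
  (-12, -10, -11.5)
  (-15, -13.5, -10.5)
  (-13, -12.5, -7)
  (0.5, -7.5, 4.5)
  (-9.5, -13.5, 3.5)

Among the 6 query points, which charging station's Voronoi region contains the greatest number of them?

(11.5, 13, 15) — d² to each: A:969.5, B:61.25, C:134.75, D:601.5, E:675.25, F:764.75, G:646 → nearest is B
(-12, -10, -11.5) — d² to each: A:368.5, B:1188.25, C:1012.25, D:1157.5, E:910.25, F:523.25, G:426.5 → nearest is A
(-15, -13.5, -10.5) — d² to each: A:391.25, B:1409.5, C:1224, D:1280.25, E:1015.5, F:714, G:624.75 → nearest is A
(-13, -12.5, -7) — d² to each: A:263.5, B:1146.75, C:983.25, D:1066, E:831.25, F:614.25, G:512.5 → nearest is A
(0.5, -7.5, 4.5) — d² to each: A:216, B:325.25, C:225.25, D:672.5, E:558.75, F:517.25, G:268.5 → nearest is A
(-9.5, -13.5, 3.5) — d² to each: A:125, B:800.25, C:682.25, D:798.5, E:628.75, F:712.25, G:560.5 → nearest is A
Tally — A:5, B:1. A captures the most (5).

A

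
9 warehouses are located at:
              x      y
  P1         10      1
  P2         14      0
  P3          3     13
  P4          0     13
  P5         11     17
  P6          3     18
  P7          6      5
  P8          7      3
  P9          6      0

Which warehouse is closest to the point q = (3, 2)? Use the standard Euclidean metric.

P9

Squared Euclidean distances:
|qP1|² = (3−10)² + (2−1)² = 49 + 1 = 50
|qP2|² = (3−14)² + (2−0)² = 121 + 4 = 125
|qP3|² = (3−3)² + (2−13)² = 0 + 121 = 121
|qP4|² = (3−0)² + (2−13)² = 9 + 121 = 130
|qP5|² = (3−11)² + (2−17)² = 64 + 225 = 289
|qP6|² = (3−3)² + (2−18)² = 0 + 256 = 256
|qP7|² = (3−6)² + (2−5)² = 9 + 9 = 18
|qP8|² = (3−7)² + (2−3)² = 16 + 1 = 17
|qP9|² = (3−6)² + (2−0)² = 9 + 4 = 13
Minimum is at P9.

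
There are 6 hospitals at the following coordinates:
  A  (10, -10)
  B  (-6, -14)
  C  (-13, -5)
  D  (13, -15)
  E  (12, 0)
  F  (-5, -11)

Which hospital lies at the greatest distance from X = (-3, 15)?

D

Since √ is increasing, it suffices to compare squared distances:
|XA|² = (-3−10)² + (15−(-10))² = 169 + 625 = 794
|XB|² = (-3−(-6))² + (15−(-14))² = 9 + 841 = 850
|XC|² = (-3−(-13))² + (15−(-5))² = 100 + 400 = 500
|XD|² = (-3−13)² + (15−(-15))² = 256 + 900 = 1156
|XE|² = (-3−12)² + (15−0)² = 225 + 225 = 450
|XF|² = (-3−(-5))² + (15−(-11))² = 4 + 676 = 680
The largest is to D.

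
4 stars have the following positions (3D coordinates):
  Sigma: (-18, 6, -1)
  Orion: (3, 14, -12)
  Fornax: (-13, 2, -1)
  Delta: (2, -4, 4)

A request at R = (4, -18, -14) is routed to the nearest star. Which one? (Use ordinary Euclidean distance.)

Delta

Compare squared distances (the ordering matches that of the actual distances):
d²(R, Sigma) = (4−(-18))² + (-18−6)² + (-14−(-1))² = 484 + 576 + 169 = 1229
d²(R, Orion) = (4−3)² + (-18−14)² + (-14−(-12))² = 1 + 1024 + 4 = 1029
d²(R, Fornax) = (4−(-13))² + (-18−2)² + (-14−(-1))² = 289 + 400 + 169 = 858
d²(R, Delta) = (4−2)² + (-18−(-4))² + (-14−4)² = 4 + 196 + 324 = 524
Delta is nearest.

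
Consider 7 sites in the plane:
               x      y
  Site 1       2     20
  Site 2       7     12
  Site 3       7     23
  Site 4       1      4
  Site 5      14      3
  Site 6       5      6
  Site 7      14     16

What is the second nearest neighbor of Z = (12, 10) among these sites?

Site 7

Squared Euclidean distances:
d²(Z, Site 1) = (12−2)² + (10−20)² = 100 + 100 = 200
d²(Z, Site 2) = (12−7)² + (10−12)² = 25 + 4 = 29
d²(Z, Site 3) = (12−7)² + (10−23)² = 25 + 169 = 194
d²(Z, Site 4) = (12−1)² + (10−4)² = 121 + 36 = 157
d²(Z, Site 5) = (12−14)² + (10−3)² = 4 + 49 = 53
d²(Z, Site 6) = (12−5)² + (10−6)² = 49 + 16 = 65
d²(Z, Site 7) = (12−14)² + (10−16)² = 4 + 36 = 40
Sorted ascending: Site 2, Site 7, Site 5, … — the second-nearest is Site 7.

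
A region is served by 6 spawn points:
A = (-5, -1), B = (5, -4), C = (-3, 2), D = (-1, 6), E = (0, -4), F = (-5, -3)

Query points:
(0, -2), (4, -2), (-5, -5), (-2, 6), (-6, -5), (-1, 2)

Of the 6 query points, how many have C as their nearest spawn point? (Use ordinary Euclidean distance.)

(0, -2) — d² to each: A:26, B:29, C:25, D:65, E:4, F:26 → nearest is E
(4, -2) — d² to each: A:82, B:5, C:65, D:89, E:20, F:82 → nearest is B
(-5, -5) — d² to each: A:16, B:101, C:53, D:137, E:26, F:4 → nearest is F
(-2, 6) — d² to each: A:58, B:149, C:17, D:1, E:104, F:90 → nearest is D
(-6, -5) — d² to each: A:17, B:122, C:58, D:146, E:37, F:5 → nearest is F
(-1, 2) — d² to each: A:25, B:72, C:4, D:16, E:37, F:41 → nearest is C
1 of the 6 points has C as nearest.

1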